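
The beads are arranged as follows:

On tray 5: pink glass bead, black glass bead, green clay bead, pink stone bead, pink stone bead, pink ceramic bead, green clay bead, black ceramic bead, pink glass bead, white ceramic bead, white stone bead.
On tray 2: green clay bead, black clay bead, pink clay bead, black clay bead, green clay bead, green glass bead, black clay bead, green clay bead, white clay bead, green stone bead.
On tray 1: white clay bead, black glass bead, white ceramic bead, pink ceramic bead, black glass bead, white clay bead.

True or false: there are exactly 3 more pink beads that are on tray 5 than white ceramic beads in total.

pink beads on tray 5: 5.
white ceramic beads: 2.
The claim requires 5 − 2 (= 3) to equal 3, which holds.

True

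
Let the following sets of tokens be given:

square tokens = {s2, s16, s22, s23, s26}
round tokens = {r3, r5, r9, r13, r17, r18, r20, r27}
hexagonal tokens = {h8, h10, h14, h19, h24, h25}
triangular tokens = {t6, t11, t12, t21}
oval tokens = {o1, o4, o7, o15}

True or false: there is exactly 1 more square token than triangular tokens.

square tokens: 5.
triangular tokens: 4.
The claim requires 5 − 4 (= 1) to equal 1, which holds.

True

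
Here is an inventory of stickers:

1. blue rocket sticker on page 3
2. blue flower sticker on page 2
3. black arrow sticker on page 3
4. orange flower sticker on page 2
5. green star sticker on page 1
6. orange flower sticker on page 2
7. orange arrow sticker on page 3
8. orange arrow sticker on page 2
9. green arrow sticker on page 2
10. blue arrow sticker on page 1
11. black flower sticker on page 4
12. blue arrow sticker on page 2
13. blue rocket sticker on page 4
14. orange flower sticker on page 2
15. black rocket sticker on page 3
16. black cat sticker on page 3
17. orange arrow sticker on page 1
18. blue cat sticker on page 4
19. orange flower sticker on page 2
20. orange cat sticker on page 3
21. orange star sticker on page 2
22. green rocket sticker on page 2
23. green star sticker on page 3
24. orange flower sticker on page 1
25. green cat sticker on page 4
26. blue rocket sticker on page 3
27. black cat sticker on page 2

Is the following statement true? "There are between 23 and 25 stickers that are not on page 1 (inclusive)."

True

|stickers that are not on page 1| = 23.
The claim requires 23 ≤ 23 ≤ 25, which holds.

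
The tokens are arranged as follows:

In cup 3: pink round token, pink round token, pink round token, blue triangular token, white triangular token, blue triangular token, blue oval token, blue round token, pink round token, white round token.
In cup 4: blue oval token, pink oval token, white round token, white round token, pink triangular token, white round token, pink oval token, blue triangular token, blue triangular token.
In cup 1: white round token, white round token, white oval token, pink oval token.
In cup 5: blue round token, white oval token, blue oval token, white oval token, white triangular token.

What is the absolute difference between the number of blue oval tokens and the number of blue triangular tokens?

blue oval tokens: 3. blue triangular tokens: 4.
|3 − 4| = 4 − 3 = 1.

1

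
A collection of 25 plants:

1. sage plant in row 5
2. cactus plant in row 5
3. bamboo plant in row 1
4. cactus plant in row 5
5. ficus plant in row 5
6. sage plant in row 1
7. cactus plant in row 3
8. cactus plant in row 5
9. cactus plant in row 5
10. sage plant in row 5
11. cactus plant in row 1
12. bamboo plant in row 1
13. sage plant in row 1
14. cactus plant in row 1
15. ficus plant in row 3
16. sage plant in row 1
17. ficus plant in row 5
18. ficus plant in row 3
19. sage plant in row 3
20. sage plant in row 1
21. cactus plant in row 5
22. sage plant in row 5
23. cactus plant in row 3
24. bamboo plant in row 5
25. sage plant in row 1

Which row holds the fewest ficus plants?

row 1

Counts by row (restricted to ficus plants): row 3→2, row 5→2, row 1→0.
The minimum is 0, held uniquely by row 1.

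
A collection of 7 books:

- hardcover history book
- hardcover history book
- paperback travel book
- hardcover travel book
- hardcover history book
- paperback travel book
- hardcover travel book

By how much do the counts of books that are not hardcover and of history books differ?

1

books that are not hardcover: 2. history books: 3.
|2 − 3| = 3 − 2 = 1.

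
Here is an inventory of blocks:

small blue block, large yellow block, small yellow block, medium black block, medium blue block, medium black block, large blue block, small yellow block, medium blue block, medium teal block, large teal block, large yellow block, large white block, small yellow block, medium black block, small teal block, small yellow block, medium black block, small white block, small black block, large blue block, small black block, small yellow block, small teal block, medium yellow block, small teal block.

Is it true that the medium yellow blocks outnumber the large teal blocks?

False

There is 1 medium yellow block.
There is 1 large teal block.
The claim requires 1 > 1, which does not hold.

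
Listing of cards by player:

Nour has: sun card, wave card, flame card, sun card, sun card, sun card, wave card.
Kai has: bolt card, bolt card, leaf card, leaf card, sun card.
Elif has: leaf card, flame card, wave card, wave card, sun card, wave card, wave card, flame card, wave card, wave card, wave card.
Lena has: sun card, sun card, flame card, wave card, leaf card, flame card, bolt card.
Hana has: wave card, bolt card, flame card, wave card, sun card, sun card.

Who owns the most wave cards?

Counts by player (restricted to wave cards): Elif→7, Nour→2, Hana→2, Lena→1, Kai→0.
The maximum is 7, held uniquely by Elif.

Elif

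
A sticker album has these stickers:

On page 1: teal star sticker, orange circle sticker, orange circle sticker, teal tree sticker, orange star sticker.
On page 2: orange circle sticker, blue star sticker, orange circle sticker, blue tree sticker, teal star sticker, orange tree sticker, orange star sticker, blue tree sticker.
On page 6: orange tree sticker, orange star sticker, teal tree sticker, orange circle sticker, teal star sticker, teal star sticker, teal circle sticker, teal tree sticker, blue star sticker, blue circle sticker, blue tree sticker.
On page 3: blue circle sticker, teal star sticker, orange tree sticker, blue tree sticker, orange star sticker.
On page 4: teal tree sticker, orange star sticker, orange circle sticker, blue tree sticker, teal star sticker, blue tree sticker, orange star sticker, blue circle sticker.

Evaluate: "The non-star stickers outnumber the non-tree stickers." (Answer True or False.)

|non-star stickers| = 23.
|non-tree stickers| = 24.
The claim requires 23 > 24, which does not hold.

False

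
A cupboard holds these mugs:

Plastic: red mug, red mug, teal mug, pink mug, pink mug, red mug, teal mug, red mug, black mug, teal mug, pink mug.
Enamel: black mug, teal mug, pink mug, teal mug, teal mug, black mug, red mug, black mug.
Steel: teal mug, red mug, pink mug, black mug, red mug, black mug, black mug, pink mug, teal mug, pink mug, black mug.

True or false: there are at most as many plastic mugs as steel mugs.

True

plastic mugs: 11.
steel mugs: 11.
The claim requires 11 ≤ 11, which holds.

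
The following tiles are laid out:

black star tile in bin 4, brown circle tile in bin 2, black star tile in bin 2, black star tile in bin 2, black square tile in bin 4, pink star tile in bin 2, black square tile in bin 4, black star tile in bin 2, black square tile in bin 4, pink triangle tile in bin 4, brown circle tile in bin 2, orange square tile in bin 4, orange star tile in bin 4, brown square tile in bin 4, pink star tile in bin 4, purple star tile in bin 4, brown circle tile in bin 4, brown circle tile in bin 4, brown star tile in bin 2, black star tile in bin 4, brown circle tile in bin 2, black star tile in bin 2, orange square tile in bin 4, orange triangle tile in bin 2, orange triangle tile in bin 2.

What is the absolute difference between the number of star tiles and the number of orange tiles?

6

star tiles: 11. orange tiles: 5.
|11 − 5| = 11 − 5 = 6.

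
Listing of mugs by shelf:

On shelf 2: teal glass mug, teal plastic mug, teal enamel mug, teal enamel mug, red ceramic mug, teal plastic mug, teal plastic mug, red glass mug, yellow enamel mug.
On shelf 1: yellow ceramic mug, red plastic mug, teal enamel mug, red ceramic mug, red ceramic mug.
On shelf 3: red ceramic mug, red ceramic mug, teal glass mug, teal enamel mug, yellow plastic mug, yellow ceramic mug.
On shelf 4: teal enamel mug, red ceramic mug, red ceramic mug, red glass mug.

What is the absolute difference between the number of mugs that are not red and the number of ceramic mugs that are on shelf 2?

mugs that are not red: 14. ceramic mugs on shelf 2: 1.
|14 − 1| = 14 − 1 = 13.

13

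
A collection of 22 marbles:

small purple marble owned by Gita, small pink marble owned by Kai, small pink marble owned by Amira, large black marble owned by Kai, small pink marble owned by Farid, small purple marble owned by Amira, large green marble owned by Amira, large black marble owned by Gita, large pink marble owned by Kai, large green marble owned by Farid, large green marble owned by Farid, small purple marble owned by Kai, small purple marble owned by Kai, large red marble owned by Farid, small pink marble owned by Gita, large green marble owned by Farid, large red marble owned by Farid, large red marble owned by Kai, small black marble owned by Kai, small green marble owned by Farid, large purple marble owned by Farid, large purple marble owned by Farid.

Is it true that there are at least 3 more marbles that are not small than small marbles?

False

There are 12 marbles that are not small.
There are 10 small marbles.
The claim requires 12 − 10 = 2 ≥ 3, which does not hold.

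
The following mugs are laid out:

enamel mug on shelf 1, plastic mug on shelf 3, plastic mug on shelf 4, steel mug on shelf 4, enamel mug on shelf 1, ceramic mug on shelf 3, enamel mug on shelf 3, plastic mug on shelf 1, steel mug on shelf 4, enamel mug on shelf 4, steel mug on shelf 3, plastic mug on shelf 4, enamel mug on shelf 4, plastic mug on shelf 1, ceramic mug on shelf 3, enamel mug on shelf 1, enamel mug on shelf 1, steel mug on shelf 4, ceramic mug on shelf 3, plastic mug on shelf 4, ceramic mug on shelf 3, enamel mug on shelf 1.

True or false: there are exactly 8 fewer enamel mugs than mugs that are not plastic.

True

enamel mugs: 8.
mugs that are not plastic: 16.
The claim requires 16 − 8 (= 8) to equal 8, which holds.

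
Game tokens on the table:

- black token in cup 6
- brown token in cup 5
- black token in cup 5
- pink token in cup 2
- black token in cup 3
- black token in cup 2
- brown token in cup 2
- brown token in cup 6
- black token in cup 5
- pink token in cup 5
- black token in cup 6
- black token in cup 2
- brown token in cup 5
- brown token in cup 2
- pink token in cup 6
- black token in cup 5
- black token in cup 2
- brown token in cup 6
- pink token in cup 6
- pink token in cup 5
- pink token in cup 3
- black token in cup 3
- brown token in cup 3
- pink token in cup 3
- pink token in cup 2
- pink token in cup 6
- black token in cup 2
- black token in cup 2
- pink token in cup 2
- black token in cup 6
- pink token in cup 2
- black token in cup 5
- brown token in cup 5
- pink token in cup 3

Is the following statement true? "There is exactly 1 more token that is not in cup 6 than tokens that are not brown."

tokens that are not in cup 6: 26.
tokens that are not brown: 26.
The claim requires 26 − 26 (= 0) to equal 1, which does not hold.

False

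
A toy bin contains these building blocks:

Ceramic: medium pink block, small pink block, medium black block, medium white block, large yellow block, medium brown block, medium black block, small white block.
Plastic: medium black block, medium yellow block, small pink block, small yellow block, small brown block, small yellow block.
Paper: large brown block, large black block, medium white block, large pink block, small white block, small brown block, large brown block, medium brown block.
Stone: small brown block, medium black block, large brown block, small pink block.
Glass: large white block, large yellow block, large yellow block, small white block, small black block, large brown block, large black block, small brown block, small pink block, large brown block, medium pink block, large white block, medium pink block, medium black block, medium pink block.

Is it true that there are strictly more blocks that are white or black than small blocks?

There are 15 blocks that are white or black.
There are 14 small blocks.
The claim requires 15 > 14, which holds.

True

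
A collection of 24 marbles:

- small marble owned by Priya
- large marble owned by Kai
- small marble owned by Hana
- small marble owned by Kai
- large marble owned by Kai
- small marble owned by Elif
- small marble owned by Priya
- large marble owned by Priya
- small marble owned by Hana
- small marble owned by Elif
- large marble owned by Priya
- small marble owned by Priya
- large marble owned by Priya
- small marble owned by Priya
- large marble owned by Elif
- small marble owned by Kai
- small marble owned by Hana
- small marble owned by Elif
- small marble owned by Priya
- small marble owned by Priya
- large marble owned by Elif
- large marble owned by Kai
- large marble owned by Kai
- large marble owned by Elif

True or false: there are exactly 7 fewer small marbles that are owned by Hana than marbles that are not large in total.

False

small marbles owned by Hana: 3.
marbles that are not large: 14.
The claim requires 14 − 3 (= 11) to equal 7, which does not hold.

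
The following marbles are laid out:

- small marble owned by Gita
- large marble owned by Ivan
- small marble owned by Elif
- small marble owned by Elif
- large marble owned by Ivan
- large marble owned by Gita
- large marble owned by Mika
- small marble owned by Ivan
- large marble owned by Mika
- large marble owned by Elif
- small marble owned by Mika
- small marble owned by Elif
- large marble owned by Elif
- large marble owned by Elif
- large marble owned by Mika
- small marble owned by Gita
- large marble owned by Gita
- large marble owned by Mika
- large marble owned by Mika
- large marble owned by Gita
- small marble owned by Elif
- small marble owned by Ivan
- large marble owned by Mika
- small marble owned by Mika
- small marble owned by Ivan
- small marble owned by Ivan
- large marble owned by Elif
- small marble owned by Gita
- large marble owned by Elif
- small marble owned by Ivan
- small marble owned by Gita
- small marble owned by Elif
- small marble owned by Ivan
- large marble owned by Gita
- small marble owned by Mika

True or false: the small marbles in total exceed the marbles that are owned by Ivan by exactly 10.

True

small marbles: 18.
marbles owned by Ivan: 8.
The claim requires 18 − 8 (= 10) to equal 10, which holds.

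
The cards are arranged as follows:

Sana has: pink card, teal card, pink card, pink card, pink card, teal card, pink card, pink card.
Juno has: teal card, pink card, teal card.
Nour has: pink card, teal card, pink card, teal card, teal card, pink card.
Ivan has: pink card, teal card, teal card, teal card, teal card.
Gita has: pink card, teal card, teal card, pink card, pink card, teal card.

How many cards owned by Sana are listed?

8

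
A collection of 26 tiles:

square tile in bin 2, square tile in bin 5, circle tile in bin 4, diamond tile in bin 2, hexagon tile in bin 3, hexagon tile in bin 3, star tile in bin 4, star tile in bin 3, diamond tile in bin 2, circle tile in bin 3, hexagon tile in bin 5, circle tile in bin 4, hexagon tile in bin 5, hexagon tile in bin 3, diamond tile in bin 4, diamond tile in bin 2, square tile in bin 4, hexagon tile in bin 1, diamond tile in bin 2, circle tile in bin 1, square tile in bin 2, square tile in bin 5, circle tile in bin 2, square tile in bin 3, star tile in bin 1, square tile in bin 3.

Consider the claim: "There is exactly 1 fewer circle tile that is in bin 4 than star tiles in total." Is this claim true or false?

True

There are 2 circle tiles in bin 4.
There are 3 star tiles.
The claim requires 3 − 2 (= 1) to equal 1, which holds.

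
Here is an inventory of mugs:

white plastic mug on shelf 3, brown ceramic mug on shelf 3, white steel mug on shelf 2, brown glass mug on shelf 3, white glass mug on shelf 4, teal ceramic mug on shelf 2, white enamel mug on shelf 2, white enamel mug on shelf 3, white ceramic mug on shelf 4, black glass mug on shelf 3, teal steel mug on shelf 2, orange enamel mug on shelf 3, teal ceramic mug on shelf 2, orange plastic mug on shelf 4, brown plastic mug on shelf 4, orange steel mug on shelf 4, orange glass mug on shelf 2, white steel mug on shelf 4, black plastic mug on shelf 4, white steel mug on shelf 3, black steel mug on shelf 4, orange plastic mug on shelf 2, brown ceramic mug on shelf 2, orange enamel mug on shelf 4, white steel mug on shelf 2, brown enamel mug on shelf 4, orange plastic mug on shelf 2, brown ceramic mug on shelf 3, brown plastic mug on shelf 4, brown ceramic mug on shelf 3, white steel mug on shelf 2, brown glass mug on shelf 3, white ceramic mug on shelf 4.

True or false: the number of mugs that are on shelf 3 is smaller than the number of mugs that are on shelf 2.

True

|mugs on shelf 3| = 10.
|mugs on shelf 2| = 11.
The claim requires 10 < 11, which holds.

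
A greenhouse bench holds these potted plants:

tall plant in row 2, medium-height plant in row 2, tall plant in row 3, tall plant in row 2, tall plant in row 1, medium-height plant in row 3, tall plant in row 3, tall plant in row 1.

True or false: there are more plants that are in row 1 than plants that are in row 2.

False

|plants in row 1| = 2.
|plants in row 2| = 3.
The claim requires 2 > 3, which does not hold.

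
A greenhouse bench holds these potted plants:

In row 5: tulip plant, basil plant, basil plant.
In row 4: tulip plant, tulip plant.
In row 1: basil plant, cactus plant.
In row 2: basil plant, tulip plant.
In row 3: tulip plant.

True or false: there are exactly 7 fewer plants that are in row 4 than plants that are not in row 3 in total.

plants in row 4: 2.
plants that are not in row 3: 9.
The claim requires 9 − 2 (= 7) to equal 7, which holds.

True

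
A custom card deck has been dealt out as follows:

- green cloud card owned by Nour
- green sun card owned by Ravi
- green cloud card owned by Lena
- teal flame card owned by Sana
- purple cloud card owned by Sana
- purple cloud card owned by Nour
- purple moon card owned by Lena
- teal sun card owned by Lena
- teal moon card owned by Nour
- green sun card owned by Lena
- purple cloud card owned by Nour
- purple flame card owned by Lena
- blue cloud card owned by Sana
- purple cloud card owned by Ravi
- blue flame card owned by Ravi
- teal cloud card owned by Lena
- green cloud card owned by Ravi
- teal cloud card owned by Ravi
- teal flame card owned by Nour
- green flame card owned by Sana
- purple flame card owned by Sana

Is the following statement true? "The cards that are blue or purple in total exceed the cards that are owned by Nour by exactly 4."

cards that are blue or purple: 9.
cards owned by Nour: 5.
The claim requires 9 − 5 (= 4) to equal 4, which holds.

True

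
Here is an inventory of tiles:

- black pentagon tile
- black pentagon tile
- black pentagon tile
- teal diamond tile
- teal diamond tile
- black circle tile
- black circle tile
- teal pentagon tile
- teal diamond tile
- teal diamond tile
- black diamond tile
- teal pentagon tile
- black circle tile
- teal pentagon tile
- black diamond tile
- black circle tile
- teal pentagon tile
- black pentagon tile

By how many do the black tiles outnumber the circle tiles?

black tiles: 10.
circle tiles: 4.
10 − 4 = 6.

6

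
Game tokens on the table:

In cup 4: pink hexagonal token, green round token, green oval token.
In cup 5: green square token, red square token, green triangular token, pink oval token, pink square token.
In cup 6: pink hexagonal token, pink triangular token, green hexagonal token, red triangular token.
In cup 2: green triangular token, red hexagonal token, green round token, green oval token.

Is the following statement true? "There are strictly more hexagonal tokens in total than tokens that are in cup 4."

hexagonal tokens: 4.
tokens in cup 4: 3.
The claim requires 4 > 3, which holds.

True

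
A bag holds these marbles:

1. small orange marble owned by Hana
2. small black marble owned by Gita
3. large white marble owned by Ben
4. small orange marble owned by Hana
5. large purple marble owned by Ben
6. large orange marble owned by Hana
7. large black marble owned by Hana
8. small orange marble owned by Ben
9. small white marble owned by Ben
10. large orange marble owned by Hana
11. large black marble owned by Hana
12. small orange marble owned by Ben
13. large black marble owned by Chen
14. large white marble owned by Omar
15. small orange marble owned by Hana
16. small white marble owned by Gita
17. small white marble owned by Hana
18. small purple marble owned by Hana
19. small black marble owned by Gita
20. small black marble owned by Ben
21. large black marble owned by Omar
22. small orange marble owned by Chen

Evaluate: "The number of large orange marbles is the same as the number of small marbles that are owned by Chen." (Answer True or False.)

False

large orange marbles: 2.
small marbles owned by Chen: 1.
The claim requires 2 = 1, which does not hold.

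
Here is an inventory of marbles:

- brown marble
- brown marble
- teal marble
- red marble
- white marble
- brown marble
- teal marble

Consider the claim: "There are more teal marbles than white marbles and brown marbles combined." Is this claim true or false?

False

There are 2 teal marbles.
white marbles: 1; brown marbles: 3; combined: 1 + 3 = 4.
The claim requires 2 > 4, which does not hold.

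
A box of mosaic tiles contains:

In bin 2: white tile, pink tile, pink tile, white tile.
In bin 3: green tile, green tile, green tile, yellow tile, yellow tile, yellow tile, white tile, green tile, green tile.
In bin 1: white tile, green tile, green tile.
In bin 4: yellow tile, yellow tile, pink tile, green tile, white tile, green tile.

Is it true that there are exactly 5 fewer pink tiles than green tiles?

False

|pink tiles| = 3.
|green tiles| = 9.
The claim requires 9 − 3 (= 6) to equal 5, which does not hold.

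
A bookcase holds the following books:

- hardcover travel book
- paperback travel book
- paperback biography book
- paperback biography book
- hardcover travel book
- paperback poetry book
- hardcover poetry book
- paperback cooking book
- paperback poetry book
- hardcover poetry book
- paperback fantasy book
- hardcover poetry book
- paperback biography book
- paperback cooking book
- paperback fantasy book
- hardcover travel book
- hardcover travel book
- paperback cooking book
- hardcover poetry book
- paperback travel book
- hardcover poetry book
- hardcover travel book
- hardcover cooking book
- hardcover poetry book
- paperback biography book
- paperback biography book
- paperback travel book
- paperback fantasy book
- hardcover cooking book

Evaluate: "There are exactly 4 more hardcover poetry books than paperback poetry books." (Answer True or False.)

True

There are 6 hardcover poetry books.
There are 2 paperback poetry books.
The claim requires 6 − 2 (= 4) to equal 4, which holds.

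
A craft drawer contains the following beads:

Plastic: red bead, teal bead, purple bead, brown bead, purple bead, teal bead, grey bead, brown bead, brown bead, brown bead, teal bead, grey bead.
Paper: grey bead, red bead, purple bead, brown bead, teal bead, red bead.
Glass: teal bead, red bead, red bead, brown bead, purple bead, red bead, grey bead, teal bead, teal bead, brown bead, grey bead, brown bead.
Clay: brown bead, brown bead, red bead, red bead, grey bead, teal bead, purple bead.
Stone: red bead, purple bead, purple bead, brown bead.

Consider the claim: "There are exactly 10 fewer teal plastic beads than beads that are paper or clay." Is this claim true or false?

True

|teal plastic beads| = 3.
|beads that are paper or clay| = 13.
The claim requires 13 − 3 (= 10) to equal 10, which holds.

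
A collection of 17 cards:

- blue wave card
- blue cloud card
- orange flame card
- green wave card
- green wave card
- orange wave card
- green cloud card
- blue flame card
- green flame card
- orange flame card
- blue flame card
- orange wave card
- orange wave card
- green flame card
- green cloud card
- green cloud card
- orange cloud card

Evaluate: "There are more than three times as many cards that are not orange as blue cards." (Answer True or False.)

cards that are not orange: 11.
blue cards: 4.
The claim requires 11 > 3 × 4 = 12, which does not hold.

False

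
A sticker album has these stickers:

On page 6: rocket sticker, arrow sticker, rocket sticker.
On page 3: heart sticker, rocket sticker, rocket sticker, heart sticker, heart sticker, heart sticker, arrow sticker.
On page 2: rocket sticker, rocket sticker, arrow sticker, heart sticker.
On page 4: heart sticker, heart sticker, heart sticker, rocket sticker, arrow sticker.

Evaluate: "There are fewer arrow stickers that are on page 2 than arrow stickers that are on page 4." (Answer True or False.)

False

|arrow stickers on page 2| = 1.
|arrow stickers on page 4| = 1.
The claim requires 1 < 1, which does not hold.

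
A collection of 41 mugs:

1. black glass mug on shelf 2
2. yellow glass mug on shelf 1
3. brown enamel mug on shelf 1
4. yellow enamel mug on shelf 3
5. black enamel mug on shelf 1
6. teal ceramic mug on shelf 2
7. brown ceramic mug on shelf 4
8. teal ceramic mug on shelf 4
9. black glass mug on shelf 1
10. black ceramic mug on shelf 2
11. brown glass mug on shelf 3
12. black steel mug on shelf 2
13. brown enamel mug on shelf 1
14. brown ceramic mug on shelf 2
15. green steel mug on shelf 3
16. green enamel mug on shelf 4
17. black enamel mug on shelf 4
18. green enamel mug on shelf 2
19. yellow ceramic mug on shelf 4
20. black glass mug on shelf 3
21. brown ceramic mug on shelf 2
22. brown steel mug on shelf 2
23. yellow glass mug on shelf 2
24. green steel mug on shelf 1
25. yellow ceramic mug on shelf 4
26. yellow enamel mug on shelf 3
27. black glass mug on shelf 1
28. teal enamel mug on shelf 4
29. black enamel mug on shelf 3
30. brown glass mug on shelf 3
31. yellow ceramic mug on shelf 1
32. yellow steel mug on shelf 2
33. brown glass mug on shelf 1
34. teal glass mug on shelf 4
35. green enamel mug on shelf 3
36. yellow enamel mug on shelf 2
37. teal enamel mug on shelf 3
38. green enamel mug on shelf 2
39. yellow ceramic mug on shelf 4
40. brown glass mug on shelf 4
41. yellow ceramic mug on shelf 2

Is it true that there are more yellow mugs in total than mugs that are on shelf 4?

True

There are 11 yellow mugs.
There are 10 mugs on shelf 4.
The claim requires 11 > 10, which holds.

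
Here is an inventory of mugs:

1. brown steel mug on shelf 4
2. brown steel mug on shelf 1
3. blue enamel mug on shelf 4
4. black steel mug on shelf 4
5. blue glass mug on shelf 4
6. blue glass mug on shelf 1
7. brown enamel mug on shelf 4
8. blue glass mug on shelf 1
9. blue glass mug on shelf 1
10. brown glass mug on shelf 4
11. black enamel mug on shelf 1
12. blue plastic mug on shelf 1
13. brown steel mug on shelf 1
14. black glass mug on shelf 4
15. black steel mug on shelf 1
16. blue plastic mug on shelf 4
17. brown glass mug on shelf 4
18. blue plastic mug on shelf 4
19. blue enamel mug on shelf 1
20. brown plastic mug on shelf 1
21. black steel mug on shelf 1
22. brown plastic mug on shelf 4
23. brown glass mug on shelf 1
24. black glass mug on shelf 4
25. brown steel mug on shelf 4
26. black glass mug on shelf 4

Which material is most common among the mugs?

Counts by material: glass 10, steel 7, plastic 5, enamel 4.
The maximum is 10, held uniquely by glass.

glass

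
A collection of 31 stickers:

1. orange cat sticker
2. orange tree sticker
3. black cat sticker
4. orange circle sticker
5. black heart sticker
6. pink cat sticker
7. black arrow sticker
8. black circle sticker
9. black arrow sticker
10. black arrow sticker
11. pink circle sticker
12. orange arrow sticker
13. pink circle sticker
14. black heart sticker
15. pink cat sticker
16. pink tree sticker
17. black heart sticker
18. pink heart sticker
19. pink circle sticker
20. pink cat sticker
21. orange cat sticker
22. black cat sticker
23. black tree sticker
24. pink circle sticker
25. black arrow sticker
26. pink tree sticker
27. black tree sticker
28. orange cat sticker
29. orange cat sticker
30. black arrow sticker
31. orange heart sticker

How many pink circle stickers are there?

4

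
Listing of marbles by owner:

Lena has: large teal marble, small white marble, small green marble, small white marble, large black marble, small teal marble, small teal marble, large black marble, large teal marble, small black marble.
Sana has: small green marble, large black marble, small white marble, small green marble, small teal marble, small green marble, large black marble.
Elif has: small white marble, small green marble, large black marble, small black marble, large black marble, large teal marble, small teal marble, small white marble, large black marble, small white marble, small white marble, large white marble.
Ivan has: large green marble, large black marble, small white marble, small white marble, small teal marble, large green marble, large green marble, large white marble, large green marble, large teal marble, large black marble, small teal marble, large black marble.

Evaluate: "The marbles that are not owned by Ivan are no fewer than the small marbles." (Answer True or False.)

marbles that are not owned by Ivan: 29.
small marbles: 22.
The claim requires 29 ≥ 22, which holds.

True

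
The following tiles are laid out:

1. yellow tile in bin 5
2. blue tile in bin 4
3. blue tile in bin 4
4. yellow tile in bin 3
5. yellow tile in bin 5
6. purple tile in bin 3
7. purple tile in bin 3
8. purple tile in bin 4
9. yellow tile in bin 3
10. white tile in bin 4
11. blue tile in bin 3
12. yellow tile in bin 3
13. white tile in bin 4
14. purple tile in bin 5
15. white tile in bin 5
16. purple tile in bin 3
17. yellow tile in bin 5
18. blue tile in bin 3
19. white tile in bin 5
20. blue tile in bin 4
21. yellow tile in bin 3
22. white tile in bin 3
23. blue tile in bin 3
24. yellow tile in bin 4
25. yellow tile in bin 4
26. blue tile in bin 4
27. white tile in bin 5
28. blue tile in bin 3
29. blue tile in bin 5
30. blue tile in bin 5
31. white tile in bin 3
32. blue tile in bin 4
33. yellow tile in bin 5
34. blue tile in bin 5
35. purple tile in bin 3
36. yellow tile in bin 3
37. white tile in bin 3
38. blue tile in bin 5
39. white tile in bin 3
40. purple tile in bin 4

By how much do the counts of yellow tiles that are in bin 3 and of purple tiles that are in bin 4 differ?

3

yellow tiles in bin 3: 5. purple tiles in bin 4: 2.
|5 − 2| = 5 − 2 = 3.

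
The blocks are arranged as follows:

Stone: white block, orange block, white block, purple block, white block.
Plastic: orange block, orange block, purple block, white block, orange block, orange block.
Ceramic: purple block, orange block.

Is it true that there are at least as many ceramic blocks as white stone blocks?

There are 2 ceramic blocks.
There are 3 white stone blocks.
The claim requires 2 ≥ 3, which does not hold.

False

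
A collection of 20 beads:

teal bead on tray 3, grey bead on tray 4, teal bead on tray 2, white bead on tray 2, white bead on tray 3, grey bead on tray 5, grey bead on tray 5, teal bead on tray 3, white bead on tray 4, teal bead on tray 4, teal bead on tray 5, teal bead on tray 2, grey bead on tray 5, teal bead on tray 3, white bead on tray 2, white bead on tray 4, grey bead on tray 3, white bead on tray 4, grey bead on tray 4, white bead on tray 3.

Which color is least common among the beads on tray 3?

Counts by color (restricted to beads on tray 3): teal 3, white 2, grey 1.
The minimum is 1, held uniquely by grey.

grey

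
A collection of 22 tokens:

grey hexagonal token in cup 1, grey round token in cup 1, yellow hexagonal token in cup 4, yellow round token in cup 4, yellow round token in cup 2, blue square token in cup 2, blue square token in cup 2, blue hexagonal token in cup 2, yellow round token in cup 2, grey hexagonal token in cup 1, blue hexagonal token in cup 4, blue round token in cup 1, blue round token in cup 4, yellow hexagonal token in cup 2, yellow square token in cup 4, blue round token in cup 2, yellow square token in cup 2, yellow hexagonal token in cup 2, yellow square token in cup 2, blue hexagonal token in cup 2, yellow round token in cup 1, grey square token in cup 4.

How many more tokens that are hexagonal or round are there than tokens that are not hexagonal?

tokens that are hexagonal or round: 16.
tokens that are not hexagonal: 14.
16 − 14 = 2.

2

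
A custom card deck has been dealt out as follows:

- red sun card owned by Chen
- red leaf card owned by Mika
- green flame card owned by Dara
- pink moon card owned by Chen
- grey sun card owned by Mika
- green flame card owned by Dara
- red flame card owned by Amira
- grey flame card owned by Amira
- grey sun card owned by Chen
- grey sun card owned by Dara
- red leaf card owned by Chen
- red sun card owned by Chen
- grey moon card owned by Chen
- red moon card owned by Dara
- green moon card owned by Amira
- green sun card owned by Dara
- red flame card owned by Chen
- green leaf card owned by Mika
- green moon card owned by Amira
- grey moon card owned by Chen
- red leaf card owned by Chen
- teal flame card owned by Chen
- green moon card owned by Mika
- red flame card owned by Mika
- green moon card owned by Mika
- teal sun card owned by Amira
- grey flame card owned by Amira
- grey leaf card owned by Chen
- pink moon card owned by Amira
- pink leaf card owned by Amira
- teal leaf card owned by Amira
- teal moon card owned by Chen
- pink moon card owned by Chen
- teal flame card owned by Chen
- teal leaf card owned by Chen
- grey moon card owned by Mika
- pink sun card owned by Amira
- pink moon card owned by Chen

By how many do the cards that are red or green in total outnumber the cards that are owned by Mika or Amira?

cards that are red or green: 17.
cards owned by Mika or Amira: 17.
17 − 17 = 0.

0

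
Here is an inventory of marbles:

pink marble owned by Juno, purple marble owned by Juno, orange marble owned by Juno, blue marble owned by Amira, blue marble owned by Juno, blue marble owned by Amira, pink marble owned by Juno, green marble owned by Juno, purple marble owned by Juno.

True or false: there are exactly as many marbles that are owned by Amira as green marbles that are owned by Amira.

False

Count of marbles owned by Amira: 2.
Count of green marbles owned by Amira: 0.
The claim requires 2 = 0, which does not hold.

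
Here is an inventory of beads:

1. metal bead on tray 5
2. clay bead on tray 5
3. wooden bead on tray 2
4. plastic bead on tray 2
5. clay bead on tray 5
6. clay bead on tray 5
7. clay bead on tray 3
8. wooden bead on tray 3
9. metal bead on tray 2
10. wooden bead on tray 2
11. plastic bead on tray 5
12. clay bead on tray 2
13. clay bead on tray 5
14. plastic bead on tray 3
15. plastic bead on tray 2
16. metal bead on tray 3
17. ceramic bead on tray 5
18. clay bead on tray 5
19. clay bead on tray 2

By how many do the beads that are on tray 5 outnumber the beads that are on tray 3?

beads on tray 5: 8.
beads on tray 3: 4.
8 − 4 = 4.

4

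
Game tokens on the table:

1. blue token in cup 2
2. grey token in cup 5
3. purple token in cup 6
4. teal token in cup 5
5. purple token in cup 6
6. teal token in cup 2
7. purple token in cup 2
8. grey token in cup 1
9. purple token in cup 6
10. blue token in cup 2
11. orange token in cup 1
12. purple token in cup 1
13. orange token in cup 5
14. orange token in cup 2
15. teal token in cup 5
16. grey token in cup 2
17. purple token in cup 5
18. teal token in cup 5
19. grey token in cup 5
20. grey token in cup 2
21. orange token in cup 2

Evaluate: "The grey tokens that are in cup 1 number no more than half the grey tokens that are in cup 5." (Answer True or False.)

True

|grey tokens in cup 1| = 1.
|grey tokens in cup 5| = 2.
The claim requires 2 × 1 = 2 ≤ 2, which holds.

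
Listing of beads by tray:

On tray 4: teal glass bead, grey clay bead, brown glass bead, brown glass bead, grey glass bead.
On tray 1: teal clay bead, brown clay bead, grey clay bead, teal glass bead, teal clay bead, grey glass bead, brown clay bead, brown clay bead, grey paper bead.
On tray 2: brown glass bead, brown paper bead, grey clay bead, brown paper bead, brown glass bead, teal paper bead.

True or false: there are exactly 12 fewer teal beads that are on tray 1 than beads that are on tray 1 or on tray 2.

True

teal beads on tray 1: 3.
beads on tray 1 or on tray 2: 15.
The claim requires 15 − 3 (= 12) to equal 12, which holds.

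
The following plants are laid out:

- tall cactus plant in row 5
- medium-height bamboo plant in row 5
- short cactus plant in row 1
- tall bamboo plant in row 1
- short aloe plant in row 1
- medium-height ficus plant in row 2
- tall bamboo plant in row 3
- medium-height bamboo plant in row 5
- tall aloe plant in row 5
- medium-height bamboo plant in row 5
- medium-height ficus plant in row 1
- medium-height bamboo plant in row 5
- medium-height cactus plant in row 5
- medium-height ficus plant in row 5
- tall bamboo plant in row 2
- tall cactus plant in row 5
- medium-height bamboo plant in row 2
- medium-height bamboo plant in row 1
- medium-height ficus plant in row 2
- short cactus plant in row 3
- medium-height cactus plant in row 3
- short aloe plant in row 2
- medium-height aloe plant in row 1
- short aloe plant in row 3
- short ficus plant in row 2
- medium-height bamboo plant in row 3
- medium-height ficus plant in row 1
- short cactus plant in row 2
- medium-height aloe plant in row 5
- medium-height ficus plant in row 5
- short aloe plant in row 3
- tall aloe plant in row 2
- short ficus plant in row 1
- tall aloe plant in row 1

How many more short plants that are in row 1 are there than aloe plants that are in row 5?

short plants in row 1: 3.
aloe plants in row 5: 2.
3 − 2 = 1.

1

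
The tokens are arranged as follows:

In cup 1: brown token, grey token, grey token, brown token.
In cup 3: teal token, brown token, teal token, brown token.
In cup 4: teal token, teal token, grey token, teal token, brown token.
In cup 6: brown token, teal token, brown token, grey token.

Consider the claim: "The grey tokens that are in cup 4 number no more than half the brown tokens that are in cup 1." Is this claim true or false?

grey tokens in cup 4: 1.
brown tokens in cup 1: 2.
The claim requires 2 × 1 = 2 ≤ 2, which holds.

True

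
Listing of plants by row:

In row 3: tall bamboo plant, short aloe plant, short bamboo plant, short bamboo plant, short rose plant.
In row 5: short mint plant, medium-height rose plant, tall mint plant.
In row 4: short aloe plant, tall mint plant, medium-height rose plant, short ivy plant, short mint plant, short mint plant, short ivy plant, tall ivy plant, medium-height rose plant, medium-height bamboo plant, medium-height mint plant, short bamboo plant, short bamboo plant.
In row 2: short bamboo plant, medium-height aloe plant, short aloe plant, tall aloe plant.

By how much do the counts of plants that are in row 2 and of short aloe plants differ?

plants in row 2: 4. short aloe plants: 3.
|4 − 3| = 4 − 3 = 1.

1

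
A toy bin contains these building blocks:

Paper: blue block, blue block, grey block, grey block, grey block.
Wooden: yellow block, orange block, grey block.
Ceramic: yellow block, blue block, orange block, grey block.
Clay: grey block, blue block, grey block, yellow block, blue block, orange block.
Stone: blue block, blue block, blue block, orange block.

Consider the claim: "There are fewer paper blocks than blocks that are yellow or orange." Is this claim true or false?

True

paper blocks: 5.
blocks that are yellow or orange: 7.
The claim requires 5 < 7, which holds.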